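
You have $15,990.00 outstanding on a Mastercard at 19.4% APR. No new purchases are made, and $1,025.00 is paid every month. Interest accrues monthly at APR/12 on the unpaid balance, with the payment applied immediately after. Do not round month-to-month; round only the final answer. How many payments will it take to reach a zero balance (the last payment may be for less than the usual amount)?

Monthly rate r = 19.4%/12 = 1.61667% = 0.0161667.
Recurrence: B ← B·(1+r) − $1,025.00.
Month 1: interest $258.50; balance after payment $15,223.50.
Month 2: interest $246.11; balance after payment $14,444.62.
Closed form: n = −ln(1 − rB₀/P)/ln(1+r) = −ln(0.7478)/ln(1.01617) ≈ 18.121, so the balance reaches zero during payment 19.

19 payments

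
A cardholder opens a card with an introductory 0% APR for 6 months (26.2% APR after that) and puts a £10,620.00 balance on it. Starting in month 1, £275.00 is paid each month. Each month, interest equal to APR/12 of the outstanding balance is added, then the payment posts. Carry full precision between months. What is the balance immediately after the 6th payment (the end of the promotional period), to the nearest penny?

Promo months 1–6 at r₀ = 0%/12 = 0; months 7+ at r₁ = 26.2%/12 = 0.0218333.
After month 6 (no interest yet): B = £10,620.00 − 6·£275.00 = £8,970.00.

£8,970.00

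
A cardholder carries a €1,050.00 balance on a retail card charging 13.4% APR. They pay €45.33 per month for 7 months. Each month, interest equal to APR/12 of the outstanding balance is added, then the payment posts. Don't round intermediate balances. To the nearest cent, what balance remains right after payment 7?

€806.74

Monthly rate r = 13.4%/12 = 1.11667% = 0.0111667.
Each month: B ← B·(1+r) − €45.33.
Month 1: interest €11.72; balance after payment €1,016.39.
Month 2: interest €11.35; balance after payment €982.41.
Month 3: interest €10.97; balance after payment €948.06.
Month 4: interest €10.59; balance after payment €913.31.
Month 5: interest €10.20; balance after payment €878.18.
Month 6: interest €9.81; balance after payment €842.66.
Month 7: interest €9.41; balance after payment €806.74.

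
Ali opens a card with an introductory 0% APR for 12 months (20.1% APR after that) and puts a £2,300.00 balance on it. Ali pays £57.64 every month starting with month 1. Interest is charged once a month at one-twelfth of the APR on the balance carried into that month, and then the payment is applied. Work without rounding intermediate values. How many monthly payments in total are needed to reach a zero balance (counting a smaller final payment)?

50 payments

Promo months 1–12 at r₀ = 0%/12 = 0; months 13+ at r₁ = 20.1%/12 = 0.01675.
After month 12 (no interest yet): B = £2,300.00 − 12·£57.64 = £1,608.32.
Then at r₁ with £57.64/mo: n₂ = −ln(1 − r₁·B/P)/ln(1+r₁) ≈ 37.92 → 38 more payments.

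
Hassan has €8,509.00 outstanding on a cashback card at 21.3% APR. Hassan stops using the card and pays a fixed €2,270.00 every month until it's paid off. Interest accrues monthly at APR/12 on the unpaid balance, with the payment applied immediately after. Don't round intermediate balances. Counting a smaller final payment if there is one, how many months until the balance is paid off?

Monthly rate r = 21.3%/12 = 1.775% = 0.01775.
Recurrence: B ← B·(1+r) − €2,270.00.
Month 1: interest €151.03; balance after payment €6,390.03.
Month 2: interest €113.42; balance after payment €4,233.46.
Month 3: interest €75.14; balance after payment €2,038.60.
Month 4: interest €36.19; balance after payment €0.00.

4 payments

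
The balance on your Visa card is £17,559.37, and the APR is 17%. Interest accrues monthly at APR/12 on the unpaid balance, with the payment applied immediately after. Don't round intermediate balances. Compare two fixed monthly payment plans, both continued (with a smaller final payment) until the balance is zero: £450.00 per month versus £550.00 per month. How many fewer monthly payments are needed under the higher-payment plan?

Monthly rate r = 17%/12 = 1.41667% = 0.0141667.
At £450.00/mo: n = ⌈−ln(1 − rB₀/P)/ln(1+r)⌉ = 58 payments (last £93.43); total interest = total paid − £17,559.37 = £8,184.06.
At £550.00/mo: 43 payments (last £437.69); total interest £5,978.32.
Payments saved = 58 − 43 = 15.

15 fewer payments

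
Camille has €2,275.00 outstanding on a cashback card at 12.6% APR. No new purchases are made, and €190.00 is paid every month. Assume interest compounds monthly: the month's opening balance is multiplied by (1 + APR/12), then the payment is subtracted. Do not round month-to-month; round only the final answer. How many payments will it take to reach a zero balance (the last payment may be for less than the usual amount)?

13 months

Monthly rate r = 12.6%/12 = 1.05% = 0.0105.
Recurrence: B ← B·(1+r) − €190.00.
Month 1: interest €23.89; balance after payment €2,108.89.
Month 2: interest €22.14; balance after payment €1,941.03.
Closed form: n = −ln(1 − rB₀/P)/ln(1+r) = −ln(0.87428)/ln(1.0105) ≈ 12.863, so the balance reaches zero during payment 13.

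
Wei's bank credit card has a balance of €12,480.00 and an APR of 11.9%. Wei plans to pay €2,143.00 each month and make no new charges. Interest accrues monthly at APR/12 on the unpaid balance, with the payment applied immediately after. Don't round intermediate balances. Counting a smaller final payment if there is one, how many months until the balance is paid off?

7 months

Monthly rate r = 11.9%/12 = 0.991667% = 0.00991667.
Recurrence: B ← B·(1+r) − €2,143.00.
Month 1: interest €123.76; balance after payment €10,460.76.
Month 2: interest €103.74; balance after payment €8,421.50.
Closed form: n = −ln(1 − rB₀/P)/ln(1+r) = −ln(0.94225)/ln(1.00992) ≈ 6.028, so the balance reaches zero during payment 7.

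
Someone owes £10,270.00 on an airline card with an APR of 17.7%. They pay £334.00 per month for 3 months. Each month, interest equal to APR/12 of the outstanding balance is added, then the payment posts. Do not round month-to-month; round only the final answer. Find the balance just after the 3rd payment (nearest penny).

£9,714.33

Monthly rate r = 17.7%/12 = 1.475% = 0.01475.
Each month: B ← B·(1+r) − £334.00.
Month 1: interest £151.48; balance after payment £10,087.48.
Month 2: interest £148.79; balance after payment £9,902.27.
Month 3: interest £146.06; balance after payment £9,714.33.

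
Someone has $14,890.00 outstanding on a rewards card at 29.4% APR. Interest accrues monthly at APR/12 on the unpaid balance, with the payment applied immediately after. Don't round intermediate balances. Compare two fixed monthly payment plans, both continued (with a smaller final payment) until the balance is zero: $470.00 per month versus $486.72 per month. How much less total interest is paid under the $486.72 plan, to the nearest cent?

Monthly rate r = 29.4%/12 = 2.45% = 0.0245.
At $470.00/mo: n = ⌈−ln(1 − rB₀/P)/ln(1+r)⌉ = 62 payments (last $397.47); total interest = total paid − $14,890.00 = $14,177.47.
At $486.72/mo: 58 payments (last $95.39); total interest $12,948.43.
Interest saved = $14,177.47 − $12,948.43 = $1,229.04.

$1,229.04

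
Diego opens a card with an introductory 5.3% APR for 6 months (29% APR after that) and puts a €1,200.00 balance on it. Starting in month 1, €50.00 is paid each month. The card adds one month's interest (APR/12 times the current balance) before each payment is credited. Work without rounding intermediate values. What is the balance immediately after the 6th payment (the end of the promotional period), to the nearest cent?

€928.82

Promo months 1–6 at r₀ = 5.3%/12 = 0.00441667; months 7+ at r₁ = 29%/12 = 0.0241667.
After month 6: iterate B ← B·(1+r₀) − €50.00 for 6 months → €928.82.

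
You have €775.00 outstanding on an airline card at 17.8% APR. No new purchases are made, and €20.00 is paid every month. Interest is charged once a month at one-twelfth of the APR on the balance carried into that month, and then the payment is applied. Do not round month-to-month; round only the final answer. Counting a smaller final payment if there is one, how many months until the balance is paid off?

Monthly rate r = 17.8%/12 = 1.48333% = 0.0148333.
Recurrence: B ← B·(1+r) − €20.00.
Month 1: interest €11.50; balance after payment €766.50.
Month 2: interest €11.37; balance after payment €757.87.
Closed form: n = −ln(1 − rB₀/P)/ln(1+r) = −ln(0.42521)/ln(1.01483) ≈ 58.079, so the balance reaches zero during payment 59.

59 payments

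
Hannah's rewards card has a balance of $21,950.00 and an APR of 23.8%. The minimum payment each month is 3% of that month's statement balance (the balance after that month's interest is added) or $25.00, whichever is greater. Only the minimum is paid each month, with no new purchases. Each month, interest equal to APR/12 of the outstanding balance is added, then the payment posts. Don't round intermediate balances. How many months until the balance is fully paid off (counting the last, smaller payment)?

358 months

Monthly rate r = 23.8%/12 = 1.98333% = 0.0198333.
While 3% of the post-interest balance exceeds $25.00, each month B ← (B·(1+r))·(1 − 0.03), i.e. B shrinks by the factor (1+r)·0.97 = 0.98924.
This holds for months 1–305. Entering month 306 the balance is $809.51; 3% of the post-interest balance is now below $25.00, so the flat $25.00 minimum applies from here.
From month 306 a fixed $25.00 at rate r clears $809.51 in 53 more payments. Total: 305 + 53 = 358 months.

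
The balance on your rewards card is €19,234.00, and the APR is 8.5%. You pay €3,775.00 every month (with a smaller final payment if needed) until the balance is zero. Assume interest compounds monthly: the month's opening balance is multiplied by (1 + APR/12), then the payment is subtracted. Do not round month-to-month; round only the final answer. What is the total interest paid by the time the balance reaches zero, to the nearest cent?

Monthly rate r = 8.5%/12 = 0.708333% = 0.00708333.
Payoff takes n = ⌈−ln(1 − rB₀/P)/ln(1+r)⌉ = ⌈5.208⌉ = 6 payments; the last is €786.16.
Total paid = 5·€3,775.00 + €786.16 = €19,661.16.
Total interest = total paid − principal = €19,661.16 − €19,234.00 = €427.16.

€427.16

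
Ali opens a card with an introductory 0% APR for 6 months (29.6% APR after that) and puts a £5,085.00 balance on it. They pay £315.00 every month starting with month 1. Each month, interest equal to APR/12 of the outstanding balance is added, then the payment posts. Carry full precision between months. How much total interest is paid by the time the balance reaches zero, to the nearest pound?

£528

Promo months 1–6 at r₀ = 0%/12 = 0; months 7+ at r₁ = 29.6%/12 = 0.0246667.
After month 6 (no interest yet): B = £5,085.00 − 6·£315.00 = £3,195.00.
Then at r₁ with £315.00/mo: n₂ = −ln(1 − r₁·B/P)/ln(1+r₁) ≈ 11.82 → 12 more payments.
Total paid = 17·£315.00 + £257.76 = £5,612.76; interest = £5,612.76 − £5,085.00 = £527.76.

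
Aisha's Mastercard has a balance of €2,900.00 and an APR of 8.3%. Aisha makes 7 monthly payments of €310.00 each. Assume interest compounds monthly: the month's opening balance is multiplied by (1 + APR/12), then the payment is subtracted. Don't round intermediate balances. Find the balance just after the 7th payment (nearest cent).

€827.81

Monthly rate r = 8.3%/12 = 0.691667% = 0.00691667.
Each month: B ← B·(1+r) − €310.00.
Month 1: interest €20.06; balance after payment €2,610.06.
Month 2: interest €18.05; balance after payment €2,318.11.
Month 3: interest €16.03; balance after payment €2,024.14.
Month 4: interest €14.00; balance after payment €1,728.15.
Month 5: interest €11.95; balance after payment €1,430.10.
Month 6: interest €9.89; balance after payment €1,129.99.
Month 7: interest €7.82; balance after payment €827.81.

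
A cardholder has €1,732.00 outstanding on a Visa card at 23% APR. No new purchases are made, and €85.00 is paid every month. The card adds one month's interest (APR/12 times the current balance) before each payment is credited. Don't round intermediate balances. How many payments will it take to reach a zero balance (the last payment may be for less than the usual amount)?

27 months

Monthly rate r = 23%/12 = 1.91667% = 0.0191667.
Recurrence: B ← B·(1+r) − €85.00.
Month 1: interest €33.20; balance after payment €1,680.20.
Month 2: interest €32.20; balance after payment €1,627.40.
Closed form: n = −ln(1 − rB₀/P)/ln(1+r) = −ln(0.60945)/ln(1.01917) ≈ 26.083, so the balance reaches zero during payment 27.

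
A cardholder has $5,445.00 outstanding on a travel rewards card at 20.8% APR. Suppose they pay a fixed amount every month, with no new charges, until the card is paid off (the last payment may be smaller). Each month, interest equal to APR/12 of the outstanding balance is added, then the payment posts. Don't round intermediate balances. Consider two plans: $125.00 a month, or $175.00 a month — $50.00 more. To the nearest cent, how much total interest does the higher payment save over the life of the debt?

Monthly rate r = 20.8%/12 = 1.73333% = 0.0173333.
At $125.00/mo: n = ⌈−ln(1 − rB₀/P)/ln(1+r)⌉ = 82 payments (last $106.98); total interest = total paid − $5,445.00 = $4,786.98.
At $175.00/mo: 46 payments (last $17.67); total interest $2,447.67.
Interest saved = $4,786.98 − $2,447.67 = $2,339.31.

$2,339.31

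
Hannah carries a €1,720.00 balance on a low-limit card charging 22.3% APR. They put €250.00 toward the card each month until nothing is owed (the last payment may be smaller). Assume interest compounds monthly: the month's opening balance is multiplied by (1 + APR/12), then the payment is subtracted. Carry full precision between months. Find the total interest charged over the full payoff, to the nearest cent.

€137.94

Monthly rate r = 22.3%/12 = 1.85833% = 0.0185833.
Payoff takes n = ⌈−ln(1 − rB₀/P)/ln(1+r)⌉ = ⌈7.429⌉ = 8 payments; the last is €107.94.
Total paid = 7·€250.00 + €107.94 = €1,857.94.
Total interest = total paid − principal = €1,857.94 − €1,720.00 = €137.94.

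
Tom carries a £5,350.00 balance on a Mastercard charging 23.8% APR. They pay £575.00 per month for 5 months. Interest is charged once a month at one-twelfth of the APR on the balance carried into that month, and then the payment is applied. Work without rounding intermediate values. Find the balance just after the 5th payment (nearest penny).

Monthly rate r = 23.8%/12 = 1.98333% = 0.0198333.
Each month: B ← B·(1+r) − £575.00.
Month 1: interest £106.11; balance after payment £4,881.11.
Month 2: interest £96.81; balance after payment £4,402.92.
Month 3: interest £87.32; balance after payment £3,915.24.
Month 4: interest £77.65; balance after payment £3,417.89.
Month 5: interest £67.79; balance after payment £2,910.68.

£2,910.68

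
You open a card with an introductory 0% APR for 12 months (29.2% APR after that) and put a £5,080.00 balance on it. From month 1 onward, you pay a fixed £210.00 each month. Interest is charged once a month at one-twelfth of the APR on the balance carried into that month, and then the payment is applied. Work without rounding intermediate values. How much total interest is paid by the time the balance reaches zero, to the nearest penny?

Promo months 1–12 at r₀ = 0%/12 = 0; months 13+ at r₁ = 29.2%/12 = 0.0243333.
After month 12 (no interest yet): B = £5,080.00 − 12·£210.00 = £2,560.00.
Then at r₁ with £210.00/mo: n₂ = −ln(1 − r₁·B/P)/ln(1+r₁) ≈ 14.64 → 15 more payments.
Total paid = 26·£210.00 + £134.15 = £5,594.15; interest = £5,594.15 − £5,080.00 = £514.15.

£514.15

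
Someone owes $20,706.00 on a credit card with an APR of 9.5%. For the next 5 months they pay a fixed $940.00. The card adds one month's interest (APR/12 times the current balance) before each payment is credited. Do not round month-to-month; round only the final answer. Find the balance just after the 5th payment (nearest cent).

Monthly rate r = 9.5%/12 = 0.791667% = 0.00791667.
Each month: B ← B·(1+r) − $940.00.
Month 1: interest $163.92; balance after payment $19,929.92.
Month 2: interest $157.78; balance after payment $19,147.70.
Month 3: interest $151.59; balance after payment $18,359.29.
Month 4: interest $145.34; balance after payment $17,564.63.
Month 5: interest $139.05; balance after payment $16,763.68.

$16,763.68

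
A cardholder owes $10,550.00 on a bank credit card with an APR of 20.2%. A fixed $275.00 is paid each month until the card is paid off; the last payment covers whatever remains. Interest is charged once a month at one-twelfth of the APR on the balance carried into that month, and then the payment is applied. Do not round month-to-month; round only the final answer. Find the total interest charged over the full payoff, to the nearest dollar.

Monthly rate r = 20.2%/12 = 1.68333% = 0.0168333.
Payoff takes n = ⌈−ln(1 − rB₀/P)/ln(1+r)⌉ = ⌈62.172⌉ = 63 payments; the last is $47.76.
Total paid = 62·$275.00 + $47.76 = $17,097.76.
Total interest = total paid − principal = $17,097.76 − $10,550.00 = $6,547.76.

$6,548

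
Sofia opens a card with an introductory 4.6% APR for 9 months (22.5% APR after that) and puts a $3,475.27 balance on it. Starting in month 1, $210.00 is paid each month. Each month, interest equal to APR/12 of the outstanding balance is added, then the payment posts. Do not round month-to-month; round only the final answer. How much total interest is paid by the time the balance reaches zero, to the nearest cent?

$249.70

Promo months 1–9 at r₀ = 4.6%/12 = 0.00383333; months 10+ at r₁ = 22.5%/12 = 0.01875.
After month 9: iterate B ← B·(1+r₀) − $210.00 for 9 months → $1,677.78.
Then at r₁ with $210.00/mo: n₂ = −ln(1 − r₁·B/P)/ln(1+r₁) ≈ 8.74 → 9 more payments.
Total paid = 17·$210.00 + $154.97 = $3,724.97; interest = $3,724.97 − $3,475.27 = $249.70.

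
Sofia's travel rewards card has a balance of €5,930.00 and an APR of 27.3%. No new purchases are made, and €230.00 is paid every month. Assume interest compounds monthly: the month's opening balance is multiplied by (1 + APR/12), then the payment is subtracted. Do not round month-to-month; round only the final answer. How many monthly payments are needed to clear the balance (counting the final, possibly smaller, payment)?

40 months

Monthly rate r = 27.3%/12 = 2.275% = 0.02275.
Recurrence: B ← B·(1+r) − €230.00.
Month 1: interest €134.91; balance after payment €5,834.91.
Month 2: interest €132.74; balance after payment €5,737.65.
Closed form: n = −ln(1 − rB₀/P)/ln(1+r) = −ln(0.41345)/ln(1.02275) ≈ 39.263, so the balance reaches zero during payment 40.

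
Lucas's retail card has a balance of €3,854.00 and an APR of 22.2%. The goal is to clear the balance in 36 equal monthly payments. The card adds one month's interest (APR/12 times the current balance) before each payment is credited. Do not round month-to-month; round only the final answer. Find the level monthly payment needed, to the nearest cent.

Monthly rate r = 22.2%/12 = 1.85% = 0.0185.
Level-payment amortization: P = B₀·r / (1 − (1+r)^(−n)) = 3854.00·0.0185 / (1 − 1.0185^(−36)).
Denominator 1 − (1+r)^(−36) = 0.483104442.
P = 71.299 / 0.483104442 ≈ 147.59.

€147.59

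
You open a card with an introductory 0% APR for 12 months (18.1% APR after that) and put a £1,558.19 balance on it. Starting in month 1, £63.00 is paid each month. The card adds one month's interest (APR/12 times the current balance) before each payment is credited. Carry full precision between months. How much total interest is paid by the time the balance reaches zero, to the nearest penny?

£95.37

Promo months 1–12 at r₀ = 0%/12 = 0; months 13+ at r₁ = 18.1%/12 = 0.0150833.
After month 12 (no interest yet): B = £1,558.19 − 12·£63.00 = £802.19.
Then at r₁ with £63.00/mo: n₂ = −ln(1 − r₁·B/P)/ln(1+r₁) ≈ 14.25 → 15 more payments.
Total paid = 26·£63.00 + £15.56 = £1,653.56; interest = £1,653.56 − £1,558.19 = £95.37.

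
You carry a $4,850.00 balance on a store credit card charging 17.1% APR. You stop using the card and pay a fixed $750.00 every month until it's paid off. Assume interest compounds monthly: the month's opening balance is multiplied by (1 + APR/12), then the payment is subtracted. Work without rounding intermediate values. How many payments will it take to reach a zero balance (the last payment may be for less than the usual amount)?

7 payments

Monthly rate r = 17.1%/12 = 1.425% = 0.01425.
Recurrence: B ← B·(1+r) − $750.00.
Month 1: interest $69.11; balance after payment $4,169.11.
Month 2: interest $59.41; balance after payment $3,478.52.
Closed form: n = −ln(1 − rB₀/P)/ln(1+r) = −ln(0.90785)/ln(1.01425) ≈ 6.833, so the balance reaches zero during payment 7.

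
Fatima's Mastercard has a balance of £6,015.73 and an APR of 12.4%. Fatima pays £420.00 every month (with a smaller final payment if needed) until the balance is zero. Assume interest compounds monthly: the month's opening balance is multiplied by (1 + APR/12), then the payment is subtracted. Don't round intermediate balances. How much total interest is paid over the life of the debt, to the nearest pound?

£529

Monthly rate r = 12.4%/12 = 1.03333% = 0.0103333.
Payoff takes n = ⌈−ln(1 − rB₀/P)/ln(1+r)⌉ = ⌈15.581⌉ = 16 payments; the last is £244.48.
Total paid = 15·£420.00 + £244.48 = £6,544.48.
Total interest = total paid − principal = £6,544.48 − £6,015.73 = £528.75.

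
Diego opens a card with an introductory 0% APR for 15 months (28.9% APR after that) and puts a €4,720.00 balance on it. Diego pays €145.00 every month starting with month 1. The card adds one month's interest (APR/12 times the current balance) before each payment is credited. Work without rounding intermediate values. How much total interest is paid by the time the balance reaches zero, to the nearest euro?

€803

Promo months 1–15 at r₀ = 0%/12 = 0; months 16+ at r₁ = 28.9%/12 = 0.0240833.
After month 15 (no interest yet): B = €4,720.00 − 15·€145.00 = €2,545.00.
Then at r₁ with €145.00/mo: n₂ = −ln(1 − r₁·B/P)/ln(1+r₁) ≈ 23.09 → 24 more payments.
Total paid = 38·€145.00 + €12.62 = €5,522.62; interest = €5,522.62 − €4,720.00 = €802.62.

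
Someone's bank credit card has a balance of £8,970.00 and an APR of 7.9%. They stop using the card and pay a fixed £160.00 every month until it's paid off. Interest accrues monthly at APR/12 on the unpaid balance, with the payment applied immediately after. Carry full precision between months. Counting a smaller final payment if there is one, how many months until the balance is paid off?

71 months

Monthly rate r = 7.9%/12 = 0.658333% = 0.00658333.
Recurrence: B ← B·(1+r) − £160.00.
Month 1: interest £59.05; balance after payment £8,869.05.
Month 2: interest £58.39; balance after payment £8,767.44.
Closed form: n = −ln(1 − rB₀/P)/ln(1+r) = −ln(0.63092)/ln(1.00658) ≈ 70.191, so the balance reaches zero during payment 71.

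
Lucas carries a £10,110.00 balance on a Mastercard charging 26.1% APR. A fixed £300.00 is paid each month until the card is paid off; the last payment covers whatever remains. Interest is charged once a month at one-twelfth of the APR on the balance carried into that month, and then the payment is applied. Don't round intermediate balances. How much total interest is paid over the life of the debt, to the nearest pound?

Monthly rate r = 26.1%/12 = 2.175% = 0.02175.
Payoff takes n = ⌈−ln(1 − rB₀/P)/ln(1+r)⌉ = ⌈61.366⌉ = 62 payments; the last is £110.69.
Total paid = 61·£300.00 + £110.69 = £18,410.69.
Total interest = total paid − principal = £18,410.69 − £10,110.00 = £8,300.69.

£8,301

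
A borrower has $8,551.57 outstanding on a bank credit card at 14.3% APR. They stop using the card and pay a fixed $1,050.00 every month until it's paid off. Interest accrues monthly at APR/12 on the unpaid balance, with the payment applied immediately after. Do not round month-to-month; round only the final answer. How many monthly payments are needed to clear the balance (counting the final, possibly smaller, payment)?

9 months

Monthly rate r = 14.3%/12 = 1.19167% = 0.0119167.
Recurrence: B ← B·(1+r) − $1,050.00.
Month 1: interest $101.91; balance after payment $7,603.48.
Month 2: interest $90.61; balance after payment $6,644.08.
Closed form: n = −ln(1 − rB₀/P)/ln(1+r) = −ln(0.90295)/ln(1.01192) ≈ 8.618, so the balance reaches zero during payment 9.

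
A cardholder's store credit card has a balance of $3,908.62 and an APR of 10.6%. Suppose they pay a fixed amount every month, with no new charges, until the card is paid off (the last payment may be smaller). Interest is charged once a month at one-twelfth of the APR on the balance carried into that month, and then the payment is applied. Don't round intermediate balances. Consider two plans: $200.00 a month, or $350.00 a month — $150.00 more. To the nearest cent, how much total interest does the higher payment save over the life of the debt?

Monthly rate r = 10.6%/12 = 0.883333% = 0.00883333.
At $200.00/mo: n = ⌈−ln(1 − rB₀/P)/ln(1+r)⌉ = 22 payments (last $109.80); total interest = total paid − $3,908.62 = $401.18.
At $350.00/mo: 12 payments (last $283.49); total interest $224.87.
Interest saved = $401.18 − $224.87 = $176.31.

$176.31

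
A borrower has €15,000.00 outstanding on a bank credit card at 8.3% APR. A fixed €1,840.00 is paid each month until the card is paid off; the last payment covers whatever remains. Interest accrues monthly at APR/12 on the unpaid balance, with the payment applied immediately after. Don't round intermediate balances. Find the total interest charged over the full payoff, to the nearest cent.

Monthly rate r = 8.3%/12 = 0.691667% = 0.00691667.
Payoff takes n = ⌈−ln(1 − rB₀/P)/ln(1+r)⌉ = ⌈8.420⌉ = 9 payments; the last is €774.37.
Total paid = 8·€1,840.00 + €774.37 = €15,494.37.
Total interest = total paid − principal = €15,494.37 − €15,000.00 = €494.37.

€494.37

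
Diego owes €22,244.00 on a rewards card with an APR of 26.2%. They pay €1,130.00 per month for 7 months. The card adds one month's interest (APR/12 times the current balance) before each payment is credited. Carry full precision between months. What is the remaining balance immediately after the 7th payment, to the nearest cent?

Monthly rate r = 26.2%/12 = 2.18333% = 0.0218333.
Each month: B ← B·(1+r) − €1,130.00.
Month 1: interest €485.66; balance after payment €21,599.66.
Month 2: interest €471.59; balance after payment €20,941.25.
Month 3: interest €457.22; balance after payment €20,268.47.
Month 4: interest €442.53; balance after payment €19,581.00.
Month 5: interest €427.52; balance after payment €18,878.52.
Month 6: interest €412.18; balance after payment €18,160.70.
Month 7: interest €396.51; balance after payment €17,427.21.

€17,427.21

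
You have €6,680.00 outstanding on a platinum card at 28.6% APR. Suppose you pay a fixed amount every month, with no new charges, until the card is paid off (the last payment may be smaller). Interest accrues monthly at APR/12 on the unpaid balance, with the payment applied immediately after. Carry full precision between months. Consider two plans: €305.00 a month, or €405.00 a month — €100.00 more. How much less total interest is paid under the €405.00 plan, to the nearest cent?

€971.08

Monthly rate r = 28.6%/12 = 2.38333% = 0.0238333.
At €305.00/mo: n = ⌈−ln(1 − rB₀/P)/ln(1+r)⌉ = 32 payments (last €103.82); total interest = total paid − €6,680.00 = €2,878.82.
At €405.00/mo: 22 payments (last €82.74); total interest €1,907.74.
Interest saved = €2,878.82 − €1,907.74 = €971.08.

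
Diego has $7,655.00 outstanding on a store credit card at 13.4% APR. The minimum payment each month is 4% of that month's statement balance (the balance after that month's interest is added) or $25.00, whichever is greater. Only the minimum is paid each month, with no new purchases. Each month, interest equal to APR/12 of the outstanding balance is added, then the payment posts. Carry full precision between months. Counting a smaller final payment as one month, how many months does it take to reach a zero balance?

Monthly rate r = 13.4%/12 = 1.11667% = 0.0111667.
While 4% of the post-interest balance exceeds $25.00, each month B ← (B·(1+r))·(1 − 0.04), i.e. B shrinks by the factor (1+r)·0.96 = 0.97072.
This holds for months 1–85. Entering month 86 the balance is $612.26; 4% of the post-interest balance is now below $25.00, so the flat $25.00 minimum applies from here.
From month 86 a fixed $25.00 at rate r clears $612.26 in 29 more payments. Total: 85 + 29 = 114 months.

114 months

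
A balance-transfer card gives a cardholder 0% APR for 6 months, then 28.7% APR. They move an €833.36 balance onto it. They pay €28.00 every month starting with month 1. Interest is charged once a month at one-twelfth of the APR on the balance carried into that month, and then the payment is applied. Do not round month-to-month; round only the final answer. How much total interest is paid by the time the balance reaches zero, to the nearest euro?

Promo months 1–6 at r₀ = 0%/12 = 0; months 7+ at r₁ = 28.7%/12 = 0.0239167.
After month 6 (no interest yet): B = €833.36 − 6·€28.00 = €665.36.
Then at r₁ with €28.00/mo: n₂ = −ln(1 − r₁·B/P)/ln(1+r₁) ≈ 35.54 → 36 more payments.
Total paid = 41·€28.00 + €15.32 = €1,163.32; interest = €1,163.32 − €833.36 = €329.96.

€330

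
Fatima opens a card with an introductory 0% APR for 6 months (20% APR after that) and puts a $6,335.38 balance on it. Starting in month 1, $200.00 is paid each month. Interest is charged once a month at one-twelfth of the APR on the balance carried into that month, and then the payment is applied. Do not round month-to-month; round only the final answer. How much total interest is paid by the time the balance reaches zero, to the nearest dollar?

Promo months 1–6 at r₀ = 0%/12 = 0; months 7+ at r₁ = 20%/12 = 0.0166667.
After month 6 (no interest yet): B = $6,335.38 − 6·$200.00 = $5,135.38.
Then at r₁ with $200.00/mo: n₂ = −ln(1 − r₁·B/P)/ln(1+r₁) ≈ 33.79 → 34 more payments.
Total paid = 39·$200.00 + $158.28 = $7,958.28; interest = $7,958.28 − $6,335.38 = $1,622.90.

$1,623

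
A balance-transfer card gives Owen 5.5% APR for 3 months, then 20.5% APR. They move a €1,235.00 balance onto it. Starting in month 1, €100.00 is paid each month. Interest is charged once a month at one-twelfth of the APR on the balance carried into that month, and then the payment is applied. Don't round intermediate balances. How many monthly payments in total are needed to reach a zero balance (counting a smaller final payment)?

14 payments

Promo months 1–3 at r₀ = 5.5%/12 = 0.00458333; months 4+ at r₁ = 20.5%/12 = 0.0170833.
After month 3: iterate B ← B·(1+r₀) − €100.00 for 3 months → €950.68.
Then at r₁ with €100.00/mo: n₂ = −ln(1 − r₁·B/P)/ln(1+r₁) ≈ 10.46 → 11 more payments.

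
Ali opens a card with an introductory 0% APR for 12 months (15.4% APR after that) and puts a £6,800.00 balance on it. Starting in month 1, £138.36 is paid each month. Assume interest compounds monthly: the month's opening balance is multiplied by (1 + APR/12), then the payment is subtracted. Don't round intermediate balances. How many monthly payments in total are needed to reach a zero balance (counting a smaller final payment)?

63 payments

Promo months 1–12 at r₀ = 0%/12 = 0; months 13+ at r₁ = 15.4%/12 = 0.0128333.
After month 12 (no interest yet): B = £6,800.00 − 12·£138.36 = £5,139.68.
Then at r₁ with £138.36/mo: n₂ = −ln(1 − r₁·B/P)/ln(1+r₁) ≈ 50.79 → 51 more payments.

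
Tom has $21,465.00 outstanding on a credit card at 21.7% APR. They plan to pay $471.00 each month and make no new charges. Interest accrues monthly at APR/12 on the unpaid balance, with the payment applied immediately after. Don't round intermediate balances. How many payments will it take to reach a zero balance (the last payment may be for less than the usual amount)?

Monthly rate r = 21.7%/12 = 1.80833% = 0.0180833.
Recurrence: B ← B·(1+r) − $471.00.
Month 1: interest $388.16; balance after payment $21,382.16.
Month 2: interest $386.66; balance after payment $21,297.82.
Closed form: n = −ln(1 − rB₀/P)/ln(1+r) = −ln(0.17588)/ln(1.01808) ≈ 96.973, so the balance reaches zero during payment 97.

97 months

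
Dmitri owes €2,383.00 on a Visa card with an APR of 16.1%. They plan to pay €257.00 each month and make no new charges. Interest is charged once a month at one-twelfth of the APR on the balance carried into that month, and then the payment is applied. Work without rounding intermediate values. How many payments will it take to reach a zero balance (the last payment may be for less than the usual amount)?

10 months

Monthly rate r = 16.1%/12 = 1.34167% = 0.0134167.
Recurrence: B ← B·(1+r) − €257.00.
Month 1: interest €31.97; balance after payment €2,157.97.
Month 2: interest €28.95; balance after payment €1,929.92.
Closed form: n = −ln(1 − rB₀/P)/ln(1+r) = −ln(0.8756)/ln(1.01342) ≈ 9.968, so the balance reaches zero during payment 10.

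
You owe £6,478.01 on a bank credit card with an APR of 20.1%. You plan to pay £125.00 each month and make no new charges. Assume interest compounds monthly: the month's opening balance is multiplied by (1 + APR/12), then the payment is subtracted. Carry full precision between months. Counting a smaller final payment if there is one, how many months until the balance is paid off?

Monthly rate r = 20.1%/12 = 1.675% = 0.01675.
Recurrence: B ← B·(1+r) − £125.00.
Month 1: interest £108.51; balance after payment £6,461.52.
Month 2: interest £108.23; balance after payment £6,444.75.
Closed form: n = −ln(1 − rB₀/P)/ln(1+r) = −ln(0.13195)/ln(1.01675) ≈ 121.927, so the balance reaches zero during payment 122.

122 months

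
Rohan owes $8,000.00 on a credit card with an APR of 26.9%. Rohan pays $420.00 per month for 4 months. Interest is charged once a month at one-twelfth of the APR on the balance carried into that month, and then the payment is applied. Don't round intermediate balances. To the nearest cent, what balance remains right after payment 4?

Monthly rate r = 26.9%/12 = 2.24167% = 0.0224167.
Each month: B ← B·(1+r) − $420.00.
Month 1: interest $179.33; balance after payment $7,759.33.
Month 2: interest $173.94; balance after payment $7,513.27.
Month 3: interest $168.42; balance after payment $7,261.69.
Month 4: interest $162.78; balance after payment $7,004.48.

$7,004.48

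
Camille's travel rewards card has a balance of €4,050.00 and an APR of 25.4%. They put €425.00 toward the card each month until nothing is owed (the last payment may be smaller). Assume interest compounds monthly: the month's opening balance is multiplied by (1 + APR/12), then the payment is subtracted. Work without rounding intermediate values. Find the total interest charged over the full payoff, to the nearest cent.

Monthly rate r = 25.4%/12 = 2.11667% = 0.0211667.
Payoff takes n = ⌈−ln(1 − rB₀/P)/ln(1+r)⌉ = ⌈10.755⌉ = 11 payments; the last is €321.83.
Total paid = 10·€425.00 + €321.83 = €4,571.83.
Total interest = total paid − principal = €4,571.83 − €4,050.00 = €521.83.

€521.83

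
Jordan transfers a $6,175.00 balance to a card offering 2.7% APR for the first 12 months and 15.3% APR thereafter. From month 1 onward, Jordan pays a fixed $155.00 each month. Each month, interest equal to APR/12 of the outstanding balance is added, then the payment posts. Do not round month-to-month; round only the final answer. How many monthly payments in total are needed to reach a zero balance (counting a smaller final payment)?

Promo months 1–12 at r₀ = 2.7%/12 = 0.00225; months 13+ at r₁ = 15.3%/12 = 0.01275.
After month 12: iterate B ← B·(1+r₀) − $155.00 for 12 months → $4,460.61.
Then at r₁ with $155.00/mo: n₂ = −ln(1 − r₁·B/P)/ln(1+r₁) ≈ 36.08 → 37 more payments.

49 payments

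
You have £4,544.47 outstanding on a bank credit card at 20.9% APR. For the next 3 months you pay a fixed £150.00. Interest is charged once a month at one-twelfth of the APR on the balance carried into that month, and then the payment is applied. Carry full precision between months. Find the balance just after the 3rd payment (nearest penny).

£4,328.20

Monthly rate r = 20.9%/12 = 1.74167% = 0.0174167.
Each month: B ← B·(1+r) − £150.00.
Month 1: interest £79.15; balance after payment £4,473.62.
Month 2: interest £77.92; balance after payment £4,401.54.
Month 3: interest £76.66; balance after payment £4,328.20.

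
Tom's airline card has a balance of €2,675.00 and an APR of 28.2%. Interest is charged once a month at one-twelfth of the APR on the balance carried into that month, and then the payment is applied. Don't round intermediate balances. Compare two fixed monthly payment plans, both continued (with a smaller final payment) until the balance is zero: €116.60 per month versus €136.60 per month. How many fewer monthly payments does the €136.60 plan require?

Monthly rate r = 28.2%/12 = 2.35% = 0.0235.
At €116.60/mo: n = ⌈−ln(1 − rB₀/P)/ln(1+r)⌉ = 34 payments (last €41.02); total interest = total paid − €2,675.00 = €1,213.82.
At €136.60/mo: 27 payments (last €74.58); total interest €951.18.
Payments saved = 34 − 27 = 7.

7 fewer payments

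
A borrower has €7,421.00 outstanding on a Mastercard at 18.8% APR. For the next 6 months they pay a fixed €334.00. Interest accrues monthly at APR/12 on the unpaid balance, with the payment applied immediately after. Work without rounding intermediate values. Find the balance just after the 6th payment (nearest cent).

Monthly rate r = 18.8%/12 = 1.56667% = 0.0156667.
Each month: B ← B·(1+r) − €334.00.
Month 1: interest €116.26; balance after payment €7,203.26.
Month 2: interest €112.85; balance after payment €6,982.11.
Month 3: interest €109.39; balance after payment €6,757.50.
Month 4: interest €105.87; balance after payment €6,529.37.
Month 5: interest €102.29; balance after payment €6,297.66.
Month 6: interest €98.66; balance after payment €6,062.32.

€6,062.32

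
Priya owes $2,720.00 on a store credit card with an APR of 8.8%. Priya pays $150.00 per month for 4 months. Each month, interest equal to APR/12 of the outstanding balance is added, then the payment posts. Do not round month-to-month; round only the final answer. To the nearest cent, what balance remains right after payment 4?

$2,194.04

Monthly rate r = 8.8%/12 = 0.733333% = 0.00733333.
Each month: B ← B·(1+r) − $150.00.
Month 1: interest $19.95; balance after payment $2,589.95.
Month 2: interest $18.99; balance after payment $2,458.94.
Month 3: interest $18.03; balance after payment $2,326.97.
Month 4: interest $17.06; balance after payment $2,194.04.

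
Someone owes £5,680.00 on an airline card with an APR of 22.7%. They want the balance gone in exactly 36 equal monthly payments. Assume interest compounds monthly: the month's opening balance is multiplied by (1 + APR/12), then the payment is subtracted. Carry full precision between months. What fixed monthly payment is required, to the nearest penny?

Monthly rate r = 22.7%/12 = 1.89167% = 0.0189167.
Level-payment amortization: P = B₀·r / (1 − (1+r)^(−n)) = 5680.00·0.0189167 / (1 − 1.01892^(−36)).
Denominator 1 − (1+r)^(−36) = 0.490659725.
P = 107.447 / 0.490659725 ≈ 218.98.

£218.98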